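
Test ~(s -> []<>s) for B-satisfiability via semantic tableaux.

Unsatisfiable

1. ~(s -> []<>s), u
2. s, u   [~->-rule on 1]
3. ~[]<>s, u   [~->-rule on 1]
4. ~<>s, v   [~[]-rule on 3: fresh world v, uRv]
5. ~s, u   [~<>-rule on 4 via vRu]
Accessibility: uRu, uRv, vRu, vRv
Branch closes: s and ~s both at u.
(One branch shown.) All branches close.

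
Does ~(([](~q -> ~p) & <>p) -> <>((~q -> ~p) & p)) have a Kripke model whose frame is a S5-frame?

1. ~(([](~q -> ~p) & <>p) -> <>((~q -> ~p) & p)), 0
2. [](~q -> ~p) & <>p, 0
3. ~<>((~q -> ~p) & p), 0
4. [](~q -> ~p), 0
5. <>p, 0
6. ~((~q -> ~p) & p), 0
7. ~q -> ~p, 0
8. ~p, 0
9. p, 1
10. ~((~q -> ~p) & p), 1
11. ~q -> ~p, 1
12. ~(~q -> ~p), 1
13. ~q, 1
14. ~p, 1
Accessibility: 0R0, 0R1, 1R0, 1R1
Branch closes: p and ~p both at 1.
All branches of the tableau close; one closing branch shown above.

Unsatisfiable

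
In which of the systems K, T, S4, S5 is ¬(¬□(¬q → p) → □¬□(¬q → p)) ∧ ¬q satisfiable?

S4-tableau for the formula:
1. ¬(¬□(¬q → p) → □¬□(¬q → p)) ∧ ¬q, u
2. ¬(¬□(¬q → p) → □¬□(¬q → p)), u   [∧-rule on 1]
3. ¬q, u   [∧-rule on 1]
4. ¬□(¬q → p), u   [¬→-rule on 2]
5. ¬□¬□(¬q → p), u   [¬→-rule on 2]
6. ¬(¬q → p), v   [¬□-rule on 4: fresh world v, uRv]
7. ¬q, v   [¬→-rule on 6]
8. ¬p, v   [¬→-rule on 6]
9. □(¬q → p), w   [¬□-rule on 5: fresh world w, uRw]
10. ¬q → p, w   [□-rule on 9 via wRw]
11. p, w   [→-rule on 10 (branches; this branch)]
Accessibility: uRu, uRv, uRw, vRv, wRw
Complete open branch: satisfiable in S4, hence also in K, T (this S4-model is also a K-model and a T-model).
S5-tableau for the formula:
1. ¬(¬□(¬q → p) → □¬□(¬q → p)) ∧ ¬q, u
2. ¬(¬□(¬q → p) → □¬□(¬q → p)), u   [∧-rule on 1]
3. ¬q, u   [∧-rule on 1]
4. ¬□(¬q → p), u   [¬→-rule on 2]
5. ¬□¬□(¬q → p), u   [¬→-rule on 2]
6. ¬(¬q → p), v   [¬□-rule on 4: fresh world v, uRv]
7. ¬q, v   [¬→-rule on 6]
8. ¬p, v   [¬→-rule on 6]
9. □(¬q → p), w   [¬□-rule on 5: fresh world w, uRw]
10. ¬q → p, u   [□-rule on 9 via wRu]
11. ¬q → p, v   [□-rule on 9 via wRv]
12. ¬q → p, w   [□-rule on 9 via wRw]
13. p, u   [→-rule on 10 (branches; this branch)]
14. p, v   [→-rule on 11 (branches; this branch)]
Accessibility: uRu, uRv, uRw, vRu, vRv, vRw, wRu, wRv, wRw
Branch closes: p and ¬p both at v.
Every branch closes (one shown): unsatisfiable in S5.

K, T, S4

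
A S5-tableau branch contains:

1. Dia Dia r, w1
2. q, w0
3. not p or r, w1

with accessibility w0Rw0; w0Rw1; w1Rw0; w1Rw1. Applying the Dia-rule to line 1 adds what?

a fresh world w2 with w1Rw2, and Dia r at w2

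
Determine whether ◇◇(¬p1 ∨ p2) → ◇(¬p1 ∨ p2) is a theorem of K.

Not valid

Tableau for the negation ¬(◇◇(¬p1 ∨ p2) → ◇(¬p1 ∨ p2)):
1. ¬(◇◇(¬p1 ∨ p2) → ◇(¬p1 ∨ p2)), 0
2. ◇◇(¬p1 ∨ p2), 0
3. ¬◇(¬p1 ∨ p2), 0
4. ◇(¬p1 ∨ p2), 1
5. ¬(¬p1 ∨ p2), 1
6. p1, 1
7. ¬p2, 1
8. ¬p1 ∨ p2, 2
9. p2, 2
Accessibility: 0R1, 1R2
The negation has an open branch (countermodel exists).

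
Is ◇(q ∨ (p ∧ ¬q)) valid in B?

No, not valid

Tableau for the negation ¬◇(q ∨ (p ∧ ¬q)):
1. ¬◇(q ∨ (p ∧ ¬q)), u
2. ¬(q ∨ (p ∧ ¬q)), u
3. ¬q, u
4. ¬(p ∧ ¬q), u
5. ¬p, u
Accessibility: uRu
The negation has an open branch (countermodel exists).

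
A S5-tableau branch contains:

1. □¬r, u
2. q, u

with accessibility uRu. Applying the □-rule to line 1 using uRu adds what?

¬r, u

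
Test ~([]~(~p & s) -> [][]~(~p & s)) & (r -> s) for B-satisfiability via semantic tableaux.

Satisfiable

1. ~([]~(~p & s) -> [][]~(~p & s)) & (r -> s), u
2. ~([]~(~p & s) -> [][]~(~p & s)), u
3. r -> s, u
4. []~(~p & s), u
5. ~[][]~(~p & s), u
6. ~(~p & s), u
7. s, u
8. p, u
9. ~[]~(~p & s), v
10. ~(~p & s), v
11. ~s, v
12. ~p & s, w
13. ~p, w
14. s, w
Accessibility: uRu, uRv, vRu, vRv, vRw, wRv, wRw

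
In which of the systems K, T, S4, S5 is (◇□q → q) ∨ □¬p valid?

S5

S4-tableau for the negation ¬((◇□q → q) ∨ □¬p):
1. ¬((◇□q → q) ∨ □¬p), 0
2. ¬(◇□q → q), 0
3. ¬□¬p, 0
4. ◇□q, 0
5. ¬q, 0
6. p, 1
7. □q, 2
8. q, 2
Accessibility: 0R0, 0R1, 0R2, 1R1, 2R2
Complete open branch: countermodel on an S4-frame, so not valid in S4, nor in K, T (the same frame is also a K-frame and a T-frame).
S5-tableau for the negation ¬((◇□q → q) ∨ □¬p):
1. ¬((◇□q → q) ∨ □¬p), 0
2. ¬(◇□q → q), 0
3. ¬□¬p, 0
4. ◇□q, 0
5. ¬q, 0
6. p, 1
7. □q, 2
8. q, 0
Accessibility: 0R0, 0R1, 0R2, 1R0, 1R1, 1R2, 2R0, 2R1, 2R2
Branch closes: q and ¬q both at 0.
Every branch closes (one shown): valid in S5.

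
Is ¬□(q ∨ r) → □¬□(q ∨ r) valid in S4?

Tableau for the negation ¬(¬□(q ∨ r) → □¬□(q ∨ r)):
1. ¬(¬□(q ∨ r) → □¬□(q ∨ r)), w0
2. ¬□(q ∨ r), w0
3. ¬□¬□(q ∨ r), w0
4. ¬(q ∨ r), w1
5. ¬q, w1
6. ¬r, w1
7. □(q ∨ r), w2
8. q ∨ r, w2
9. r, w2
Accessibility: w0Rw0, w0Rw1, w0Rw2, w1Rw1, w2Rw2
The negation has an open branch (countermodel exists).

Not valid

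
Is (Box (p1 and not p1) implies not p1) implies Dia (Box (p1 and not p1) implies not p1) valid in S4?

Tableau for the negation not ((Box (p1 and not p1) implies not p1) implies Dia (Box (p1 and not p1) implies not p1)):
1. not ((Box (p1 and not p1) implies not p1) implies Dia (Box (p1 and not p1) implies not p1)), 0
2. Box (p1 and not p1) implies not p1, 0
3. not Dia (Box (p1 and not p1) implies not p1), 0
4. not (Box (p1 and not p1) implies not p1), 0
5. Box (p1 and not p1), 0
6. p1, 0
7. p1 and not p1, 0
8. not p1, 0
Accessibility: 0R0
Branch closes: p1 and not p1 both at 0.
All branches of the negation close; one closing branch shown above.

Yes, valid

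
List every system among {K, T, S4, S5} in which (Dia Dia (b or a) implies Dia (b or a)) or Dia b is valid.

S4-tableau for the negation not ((Dia Dia (b or a) implies Dia (b or a)) or Dia b):
1. not ((Dia Dia (b or a) implies Dia (b or a)) or Dia b), w0
2. not (Dia Dia (b or a) implies Dia (b or a)), w0   [neg-or-rule on 1]
3. not Dia b, w0   [neg-or-rule on 1]
4. Dia Dia (b or a), w0   [neg-implies-rule on 2]
5. not Dia (b or a), w0   [neg-implies-rule on 2]
6. not b, w0   [neg-Dia-rule on 3 via w0Rw0]
7. not (b or a), w0   [neg-Dia-rule on 5 via w0Rw0]
8. not a, w0   [neg-or-rule on 7]
9. Dia (b or a), w1   [Dia-rule on 4: fresh world w1, w0Rw1]
10. not b, w1   [neg-Dia-rule on 3 via w0Rw1]
11. not (b or a), w1   [neg-Dia-rule on 5 via w0Rw1]
12. not a, w1   [neg-or-rule on 11]
13. b or a, w2   [Dia-rule on 9: fresh world w2, w1Rw2]
14. not b, w2   [neg-Dia-rule on 3 via w0Rw2]
15. not (b or a), w2   [neg-Dia-rule on 5 via w0Rw2]
16. not a, w2   [neg-or-rule on 15]
17. a, w2   [or-rule on 13 (branches; this branch)]
Accessibility: w0Rw0, w0Rw1, w0Rw2, w1Rw1, w1Rw2, w2Rw2
Branch closes: a and not a both at w2.
Every branch closes (one shown): valid in S4, hence also in S5 (every theorem of S4 is a theorem of S5).
T-tableau for the negation not ((Dia Dia (b or a) implies Dia (b or a)) or Dia b):
1. not ((Dia Dia (b or a) implies Dia (b or a)) or Dia b), w0
2. not (Dia Dia (b or a) implies Dia (b or a)), w0   [neg-or-rule on 1]
3. not Dia b, w0   [neg-or-rule on 1]
4. Dia Dia (b or a), w0   [neg-implies-rule on 2]
5. not Dia (b or a), w0   [neg-implies-rule on 2]
6. not b, w0   [neg-Dia-rule on 3 via w0Rw0]
7. not (b or a), w0   [neg-Dia-rule on 5 via w0Rw0]
8. not a, w0   [neg-or-rule on 7]
9. Dia (b or a), w1   [Dia-rule on 4: fresh world w1, w0Rw1]
10. not b, w1   [neg-Dia-rule on 3 via w0Rw1]
11. not (b or a), w1   [neg-Dia-rule on 5 via w0Rw1]
12. not a, w1   [neg-or-rule on 11]
13. b or a, w2   [Dia-rule on 9: fresh world w2, w1Rw2]
14. a, w2   [or-rule on 13 (branches; this branch)]
Accessibility: w0Rw0, w0Rw1, w1Rw1, w1Rw2, w2Rw2
Complete open branch: countermodel on a T-frame, so not valid in T, nor in K (the same frame is also a K-frame).

S4, S5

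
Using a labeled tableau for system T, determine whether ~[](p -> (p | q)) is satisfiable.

No, unsatisfiable

1. ~[](p -> (p | q)), 0
2. ~(p -> (p | q)), 1
3. p, 1
4. ~(p | q), 1
5. ~p, 1
6. ~q, 1
Accessibility: 0R0, 0R1, 1R1
Branch closes: p and ~p both at 1.
(One branch shown.) All branches close.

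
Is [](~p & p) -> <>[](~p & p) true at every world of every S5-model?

Yes, valid

Tableau for the negation ~([](~p & p) -> <>[](~p & p)):
1. ~([](~p & p) -> <>[](~p & p)), 0
2. [](~p & p), 0
3. ~<>[](~p & p), 0
4. ~p & p, 0
5. ~p, 0
6. p, 0
Accessibility: 0R0
Branch closes: p and ~p both at 0.
Every branch of the negation's tableau closes; the branch above is one of them.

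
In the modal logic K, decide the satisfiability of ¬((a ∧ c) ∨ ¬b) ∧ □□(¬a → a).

1. ¬((a ∧ c) ∨ ¬b) ∧ □□(¬a → a), 0
2. ¬((a ∧ c) ∨ ¬b), 0
3. □□(¬a → a), 0
4. ¬(a ∧ c), 0
5. b, 0
6. ¬c, 0

Yes, satisfiable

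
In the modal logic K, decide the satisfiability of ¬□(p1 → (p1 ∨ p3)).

Unsatisfiable (every branch closes)

1. ¬□(p1 → (p1 ∨ p3)), w0
2. ¬(p1 → (p1 ∨ p3)), w1   [¬□-rule on 1: fresh world w1, w0Rw1]
3. p1, w1   [¬→-rule on 2]
4. ¬(p1 ∨ p3), w1   [¬→-rule on 2]
5. ¬p1, w1   [¬∨-rule on 4]
6. ¬p3, w1   [¬∨-rule on 4]
Accessibility: w0Rw1
Branch closes: p1 and ¬p1 both at w1.
All branches of the tableau close; one closing branch shown above.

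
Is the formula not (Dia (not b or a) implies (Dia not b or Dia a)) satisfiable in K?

Unsatisfiable (every branch closes)

1. not (Dia (not b or a) implies (Dia not b or Dia a)), u
2. Dia (not b or a), u   [neg-implies-rule on 1]
3. not (Dia not b or Dia a), u   [neg-implies-rule on 1]
4. not Dia not b, u   [neg-or-rule on 3]
5. not Dia a, u   [neg-or-rule on 3]
6. not b or a, v   [Dia-rule on 2: fresh world v, uRv]
7. b, v   [neg-Dia-rule on 4 via uRv]
8. not a, v   [neg-Dia-rule on 5 via uRv]
9. a, v   [or-rule on 6 (branches; this branch)]
Accessibility: uRv
Branch closes: a and not a both at v.
Every branch closes; the branch above is one of them.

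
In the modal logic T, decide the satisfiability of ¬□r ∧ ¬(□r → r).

1. ¬□r ∧ ¬(□r → r), 0
2. ¬□r, 0
3. ¬(□r → r), 0
4. □r, 0
5. ¬r, 0
6. r, 0
Accessibility: 0R0
Branch closes: r and ¬r both at 0.
Every branch closes; the branch above is one of them.

Unsatisfiable (every branch closes)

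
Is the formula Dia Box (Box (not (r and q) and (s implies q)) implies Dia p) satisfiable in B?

Yes, satisfiable

1. Dia Box (Box (not (r and q) and (s implies q)) implies Dia p), w0
2. Box (Box (not (r and q) and (s implies q)) implies Dia p), w1   [Dia-rule on 1: fresh world w1, w0Rw1]
3. Box (not (r and q) and (s implies q)) implies Dia p, w0   [Box-rule on 2 via w1Rw0]
4. Box (not (r and q) and (s implies q)) implies Dia p, w1   [Box-rule on 2 via w1Rw1]
5. Dia p, w0   [implies-rule on 3 (branches; this branch)]
6. Dia p, w1   [implies-rule on 4 (branches; this branch)]
7. p, w2   [Dia-rule on 5: fresh world w2, w0Rw2]
8. p, w3   [Dia-rule on 6: fresh world w3, w1Rw3]
9. Box (not (r and q) and (s implies q)) implies Dia p, w3   [Box-rule on 2 via w1Rw3]
10. Dia p, w3   [implies-rule on 9 (branches; this branch)]
11. p, w4   [Dia-rule on 10: fresh world w4, w3Rw4]
Accessibility: w0Rw0, w0Rw1, w0Rw2, w1Rw0, w1Rw1, w1Rw3, w2Rw0, w2Rw2, w3Rw1, w3Rw3, w3Rw4, w4Rw3, w4Rw4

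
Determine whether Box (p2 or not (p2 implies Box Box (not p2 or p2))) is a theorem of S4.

Invalid (countermodel exists)

Tableau for the negation not Box (p2 or not (p2 implies Box Box (not p2 or p2))):
1. not Box (p2 or not (p2 implies Box Box (not p2 or p2))), w0
2. not (p2 or not (p2 implies Box Box (not p2 or p2))), w1
3. not p2, w1
4. p2 implies Box Box (not p2 or p2), w1
5. Box Box (not p2 or p2), w1
6. Box (not p2 or p2), w1
7. not p2 or p2, w1
Accessibility: w0Rw0, w0Rw1, w1Rw1
The negation has an open branch (countermodel exists).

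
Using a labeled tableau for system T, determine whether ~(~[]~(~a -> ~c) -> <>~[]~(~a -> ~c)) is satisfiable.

No, unsatisfiable

1. ~(~[]~(~a -> ~c) -> <>~[]~(~a -> ~c)), 0
2. ~[]~(~a -> ~c), 0
3. ~<>~[]~(~a -> ~c), 0
4. []~(~a -> ~c), 0
5. ~(~a -> ~c), 0
6. ~a, 0
7. c, 0
8. ~a -> ~c, 1
9. []~(~a -> ~c), 1
10. ~(~a -> ~c), 1
11. ~a, 1
12. c, 1
13. ~c, 1
Accessibility: 0R0, 0R1, 1R1
Branch closes: c and ~c both at 1.
All branches of the tableau close; one closing branch shown above.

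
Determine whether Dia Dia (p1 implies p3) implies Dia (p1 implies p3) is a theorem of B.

No, not valid

Tableau for the negation not (Dia Dia (p1 implies p3) implies Dia (p1 implies p3)):
1. not (Dia Dia (p1 implies p3) implies Dia (p1 implies p3)), w0
2. Dia Dia (p1 implies p3), w0
3. not Dia (p1 implies p3), w0
4. not (p1 implies p3), w0
5. p1, w0
6. not p3, w0
7. Dia (p1 implies p3), w1
8. not (p1 implies p3), w1
9. p1, w1
10. not p3, w1
11. p1 implies p3, w2
12. p3, w2
Accessibility: w0Rw0, w0Rw1, w1Rw0, w1Rw1, w1Rw2, w2Rw1, w2Rw2
The negation has an open branch (countermodel exists).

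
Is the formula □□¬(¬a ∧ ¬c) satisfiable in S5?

Yes, satisfiable

1. □□¬(¬a ∧ ¬c), 0
2. □¬(¬a ∧ ¬c), 0
3. ¬(¬a ∧ ¬c), 0
4. c, 0
Accessibility: 0R0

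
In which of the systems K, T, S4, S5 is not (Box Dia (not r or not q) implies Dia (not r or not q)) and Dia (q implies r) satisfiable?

K

T-tableau for the formula:
1. not (Box Dia (not r or not q) implies Dia (not r or not q)) and Dia (q implies r), u
2. not (Box Dia (not r or not q) implies Dia (not r or not q)), u
3. Dia (q implies r), u
4. Box Dia (not r or not q), u
5. not Dia (not r or not q), u
6. Dia (not r or not q), u
7. not (not r or not q), u
8. r, u
9. q, u
10. q implies r, v
11. Dia (not r or not q), v
12. not (not r or not q), v
13. r, v
14. q, v
15. not r or not q, w
16. Dia (not r or not q), w
17. not (not r or not q), w
18. r, w
19. q, w
20. not q, w
Accessibility: uRu, uRv, uRw, vRv, wRw
Branch closes: q and not q both at w.
Every branch closes (one shown): unsatisfiable in T, hence also in S4, S5 (every S4/S5-frame is a T-frame).
K-tableau for the formula:
1. not (Box Dia (not r or not q) implies Dia (not r or not q)) and Dia (q implies r), u
2. not (Box Dia (not r or not q) implies Dia (not r or not q)), u
3. Dia (q implies r), u
4. Box Dia (not r or not q), u
5. not Dia (not r or not q), u
6. q implies r, v
7. Dia (not r or not q), v
8. not (not r or not q), v
9. r, v
10. q, v
11. not r or not q, w
12. not q, w
Accessibility: uRv, vRw
Complete open branch: satisfiable in K.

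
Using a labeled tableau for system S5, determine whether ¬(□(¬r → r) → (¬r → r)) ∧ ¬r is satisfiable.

1. ¬(□(¬r → r) → (¬r → r)) ∧ ¬r, u
2. ¬(□(¬r → r) → (¬r → r)), u
3. ¬r, u
4. □(¬r → r), u
5. ¬(¬r → r), u
6. ¬r → r, u
7. r, u
Accessibility: uRu
Branch closes: r and ¬r both at u.
Every branch closes; the branch above is one of them.

Unsatisfiable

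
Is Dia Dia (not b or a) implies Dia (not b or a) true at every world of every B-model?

Not valid

Tableau for the negation not (Dia Dia (not b or a) implies Dia (not b or a)):
1. not (Dia Dia (not b or a) implies Dia (not b or a)), w0
2. Dia Dia (not b or a), w0   [neg-implies-rule on 1]
3. not Dia (not b or a), w0   [neg-implies-rule on 1]
4. not (not b or a), w0   [neg-Dia-rule on 3 via w0Rw0]
5. b, w0   [neg-or-rule on 4]
6. not a, w0   [neg-or-rule on 4]
7. Dia (not b or a), w1   [Dia-rule on 2: fresh world w1, w0Rw1]
8. not (not b or a), w1   [neg-Dia-rule on 3 via w0Rw1]
9. b, w1   [neg-or-rule on 8]
10. not a, w1   [neg-or-rule on 8]
11. not b or a, w2   [Dia-rule on 7: fresh world w2, w1Rw2]
12. a, w2   [or-rule on 11 (branches; this branch)]
Accessibility: w0Rw0, w0Rw1, w1Rw0, w1Rw1, w1Rw2, w2Rw1, w2Rw2
The negation has an open branch (countermodel exists).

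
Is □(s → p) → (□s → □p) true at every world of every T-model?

Tableau for the negation ¬(□(s → p) → (□s → □p)):
1. ¬(□(s → p) → (□s → □p)), w0
2. □(s → p), w0
3. ¬(□s → □p), w0
4. □s, w0
5. ¬□p, w0
6. s → p, w0
7. s, w0
8. p, w0
9. ¬p, w1
10. s → p, w1
11. s, w1
12. p, w1
Accessibility: w0Rw0, w0Rw1, w1Rw1
Branch closes: p and ¬p both at w1.
All branches of the negation close; one closing branch shown above.

Yes, valid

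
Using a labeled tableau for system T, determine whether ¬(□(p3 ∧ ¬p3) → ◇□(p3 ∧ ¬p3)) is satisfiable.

1. ¬(□(p3 ∧ ¬p3) → ◇□(p3 ∧ ¬p3)), u
2. □(p3 ∧ ¬p3), u   [¬→-rule on 1]
3. ¬◇□(p3 ∧ ¬p3), u   [¬→-rule on 1]
4. p3 ∧ ¬p3, u   [□-rule on 2 via uRu]
5. p3, u   [∧-rule on 4]
6. ¬p3, u   [∧-rule on 4]
Accessibility: uRu
Branch closes: p3 and ¬p3 both at u.
Every branch closes; the branch above is one of them.

Unsatisfiable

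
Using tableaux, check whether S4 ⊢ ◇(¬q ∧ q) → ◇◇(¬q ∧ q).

Yes, valid

Tableau for the negation ¬(◇(¬q ∧ q) → ◇◇(¬q ∧ q)):
1. ¬(◇(¬q ∧ q) → ◇◇(¬q ∧ q)), u
2. ◇(¬q ∧ q), u   [¬→-rule on 1]
3. ¬◇◇(¬q ∧ q), u   [¬→-rule on 1]
4. ¬◇(¬q ∧ q), u   [¬◇-rule on 3 via uRu]
5. ¬(¬q ∧ q), u   [¬◇-rule on 4 via uRu]
6. ¬q, u   [¬∧-rule on 5 (branches; this branch)]
7. ¬q ∧ q, v   [◇-rule on 2: fresh world v, uRv]
8. ¬q, v   [∧-rule on 7]
9. q, v   [∧-rule on 7]
Accessibility: uRu, uRv, vRv
Branch closes: q and ¬q both at v.
Every branch of the negation's tableau closes; the branch above is one of them.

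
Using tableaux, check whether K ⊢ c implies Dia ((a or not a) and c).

Tableau for the negation not (c implies Dia ((a or not a) and c)):
1. not (c implies Dia ((a or not a) and c)), 0
2. c, 0
3. not Dia ((a or not a) and c), 0
The negation has an open branch (countermodel exists).

No, not valid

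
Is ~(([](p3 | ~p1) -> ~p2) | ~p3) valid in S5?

Tableau for the negation ([](p3 | ~p1) -> ~p2) | ~p3:
1. ([](p3 | ~p1) -> ~p2) | ~p3, 0
2. ~p3, 0   [|-rule on 1 (branches; this branch)]
Accessibility: 0R0
The negation has an open branch (countermodel exists).

No, not valid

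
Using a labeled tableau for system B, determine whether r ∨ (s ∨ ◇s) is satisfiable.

1. r ∨ (s ∨ ◇s), u
2. s ∨ ◇s, u   [∨-rule on 1 (branches; this branch)]
3. ◇s, u   [∨-rule on 2 (branches; this branch)]
4. s, v   [◇-rule on 3: fresh world v, uRv]
Accessibility: uRu, uRv, vRu, vRv

Satisfiable (open branch found)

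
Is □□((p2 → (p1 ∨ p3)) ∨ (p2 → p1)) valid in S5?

No, not valid

Tableau for the negation ¬□□((p2 → (p1 ∨ p3)) ∨ (p2 → p1)):
1. ¬□□((p2 → (p1 ∨ p3)) ∨ (p2 → p1)), 0
2. ¬□((p2 → (p1 ∨ p3)) ∨ (p2 → p1)), 1
3. ¬((p2 → (p1 ∨ p3)) ∨ (p2 → p1)), 2
4. ¬(p2 → (p1 ∨ p3)), 2
5. ¬(p2 → p1), 2
6. p2, 2
7. ¬(p1 ∨ p3), 2
8. ¬p1, 2
9. ¬p3, 2
Accessibility: 0R0, 0R1, 0R2, 1R0, 1R1, 1R2, 2R0, 2R1, 2R2
The negation has an open branch (countermodel exists).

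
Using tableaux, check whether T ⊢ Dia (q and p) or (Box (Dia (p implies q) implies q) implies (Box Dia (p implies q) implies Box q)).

Valid

Tableau for the negation not (Dia (q and p) or (Box (Dia (p implies q) implies q) implies (Box Dia (p implies q) implies Box q))):
1. not (Dia (q and p) or (Box (Dia (p implies q) implies q) implies (Box Dia (p implies q) implies Box q))), 0
2. not Dia (q and p), 0
3. not (Box (Dia (p implies q) implies q) implies (Box Dia (p implies q) implies Box q)), 0
4. Box (Dia (p implies q) implies q), 0
5. not (Box Dia (p implies q) implies Box q), 0
6. Box Dia (p implies q), 0
7. not Box q, 0
8. not (q and p), 0
9. Dia (p implies q) implies q, 0
10. Dia (p implies q), 0
11. not p, 0
12. q, 0
13. not q, 1
14. not (q and p), 1
15. Dia (p implies q) implies q, 1
16. Dia (p implies q), 1
17. not Dia (p implies q), 1
18. not (p implies q), 1
19. p, 1
20. p implies q, 2
21. not (q and p), 2
22. Dia (p implies q) implies q, 2
23. Dia (p implies q), 2
24. q, 2
25. not p, 2
26. p implies q, 3
27. not (p implies q), 3
28. p, 3
29. not q, 3
30. q, 3
Accessibility: 0R0, 0R1, 0R2, 1R1, 1R3, 2R2, 3R3
Branch closes: q and not q both at 3.
Every branch of the negation's tableau closes; the branch above is one of them.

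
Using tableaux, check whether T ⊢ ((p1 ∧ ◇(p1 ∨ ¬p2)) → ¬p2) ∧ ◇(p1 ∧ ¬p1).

Tableau for the negation ¬(((p1 ∧ ◇(p1 ∨ ¬p2)) → ¬p2) ∧ ◇(p1 ∧ ¬p1)):
1. ¬(((p1 ∧ ◇(p1 ∨ ¬p2)) → ¬p2) ∧ ◇(p1 ∧ ¬p1)), u
2. ¬◇(p1 ∧ ¬p1), u
3. ¬(p1 ∧ ¬p1), u
4. p1, u
Accessibility: uRu
The negation has an open branch (countermodel exists).

Not valid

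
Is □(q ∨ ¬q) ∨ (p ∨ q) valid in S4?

Valid

Tableau for the negation ¬(□(q ∨ ¬q) ∨ (p ∨ q)):
1. ¬(□(q ∨ ¬q) ∨ (p ∨ q)), 0
2. ¬□(q ∨ ¬q), 0   [¬∨-rule on 1]
3. ¬(p ∨ q), 0   [¬∨-rule on 1]
4. ¬p, 0   [¬∨-rule on 3]
5. ¬q, 0   [¬∨-rule on 3]
6. ¬(q ∨ ¬q), 1   [¬□-rule on 2: fresh world 1, 0R1]
7. ¬q, 1   [¬∨-rule on 6]
8. q, 1   [¬∨-rule on 6]
Accessibility: 0R0, 0R1, 1R1
Branch closes: q and ¬q both at 1.
All branches of the negation close; one closing branch shown above.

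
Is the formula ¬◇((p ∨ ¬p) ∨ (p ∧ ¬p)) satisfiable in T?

No, unsatisfiable

1. ¬◇((p ∨ ¬p) ∨ (p ∧ ¬p)), w0
2. ¬((p ∨ ¬p) ∨ (p ∧ ¬p)), w0   [¬◇-rule on 1 via w0Rw0]
3. ¬(p ∨ ¬p), w0   [¬∨-rule on 2]
4. ¬(p ∧ ¬p), w0   [¬∨-rule on 2]
5. ¬p, w0   [¬∨-rule on 3]
6. p, w0   [¬∨-rule on 3]
Accessibility: w0Rw0
Branch closes: p and ¬p both at w0.
All branches of the tableau close; one closing branch shown above.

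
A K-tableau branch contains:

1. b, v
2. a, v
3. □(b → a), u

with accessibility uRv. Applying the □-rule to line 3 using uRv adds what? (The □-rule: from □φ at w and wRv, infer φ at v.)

b → a, v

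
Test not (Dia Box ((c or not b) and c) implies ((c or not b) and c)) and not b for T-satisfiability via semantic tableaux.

1. not (Dia Box ((c or not b) and c) implies ((c or not b) and c)) and not b, 0
2. not (Dia Box ((c or not b) and c) implies ((c or not b) and c)), 0   [and-rule on 1]
3. not b, 0   [and-rule on 1]
4. Dia Box ((c or not b) and c), 0   [neg-implies-rule on 2]
5. not ((c or not b) and c), 0   [neg-implies-rule on 2]
6. not c, 0   [neg-and-rule on 5 (branches; this branch)]
7. Box ((c or not b) and c), 1   [Dia-rule on 4: fresh world 1, 0R1]
8. (c or not b) and c, 1   [Box-rule on 7 via 1R1]
9. c or not b, 1   [and-rule on 8]
10. c, 1   [and-rule on 8]
11. not b, 1   [or-rule on 9 (branches; this branch)]
Accessibility: 0R0, 0R1, 1R1

Yes, satisfiable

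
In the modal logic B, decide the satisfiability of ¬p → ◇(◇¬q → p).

1. ¬p → ◇(◇¬q → p), 0
2. ◇(◇¬q → p), 0
3. ◇¬q → p, 1
4. p, 1
Accessibility: 0R0, 0R1, 1R0, 1R1

Satisfiable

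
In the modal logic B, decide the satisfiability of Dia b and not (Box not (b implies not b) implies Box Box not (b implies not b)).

1. Dia b and not (Box not (b implies not b) implies Box Box not (b implies not b)), 0
2. Dia b, 0   [and-rule on 1]
3. not (Box not (b implies not b) implies Box Box not (b implies not b)), 0   [and-rule on 1]
4. Box not (b implies not b), 0   [neg-implies-rule on 3]
5. not Box Box not (b implies not b), 0   [neg-implies-rule on 3]
6. not (b implies not b), 0   [Box-rule on 4 via 0R0]
7. b, 0   [neg-implies-rule on 6]
8. b, 1   [Dia-rule on 2: fresh world 1, 0R1]
9. not (b implies not b), 1   [Box-rule on 4 via 0R1]
10. not Box not (b implies not b), 2   [neg-Box-rule on 5: fresh world 2, 0R2]
11. not (b implies not b), 2   [Box-rule on 4 via 0R2]
12. b, 2   [neg-implies-rule on 11]
13. b implies not b, 3   [neg-Box-rule on 10: fresh world 3, 2R3]
14. not b, 3   [implies-rule on 13 (branches; this branch)]
Accessibility: 0R0, 0R1, 0R2, 1R0, 1R1, 2R0, 2R2, 2R3, 3R2, 3R3

Satisfiable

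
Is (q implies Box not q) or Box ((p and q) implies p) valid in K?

Yes, valid

Tableau for the negation not ((q implies Box not q) or Box ((p and q) implies p)):
1. not ((q implies Box not q) or Box ((p and q) implies p)), u
2. not (q implies Box not q), u   [neg-or-rule on 1]
3. not Box ((p and q) implies p), u   [neg-or-rule on 1]
4. q, u   [neg-implies-rule on 2]
5. not Box not q, u   [neg-implies-rule on 2]
6. not ((p and q) implies p), v   [neg-Box-rule on 3: fresh world v, uRv]
7. p and q, v   [neg-implies-rule on 6]
8. not p, v   [neg-implies-rule on 6]
9. p, v   [and-rule on 7]
10. q, v   [and-rule on 7]
Accessibility: uRv
Branch closes: p and not p both at v.
All branches of the negation close; one closing branch shown above.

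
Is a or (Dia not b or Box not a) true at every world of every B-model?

No, not valid

Tableau for the negation not (a or (Dia not b or Box not a)):
1. not (a or (Dia not b or Box not a)), w0
2. not a, w0
3. not (Dia not b or Box not a), w0
4. not Dia not b, w0
5. not Box not a, w0
6. b, w0
7. a, w1
8. b, w1
Accessibility: w0Rw0, w0Rw1, w1Rw0, w1Rw1
The negation has an open branch (countermodel exists).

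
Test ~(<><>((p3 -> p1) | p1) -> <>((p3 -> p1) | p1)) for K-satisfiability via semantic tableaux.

1. ~(<><>((p3 -> p1) | p1) -> <>((p3 -> p1) | p1)), w0
2. <><>((p3 -> p1) | p1), w0
3. ~<>((p3 -> p1) | p1), w0
4. <>((p3 -> p1) | p1), w1
5. ~((p3 -> p1) | p1), w1
6. ~(p3 -> p1), w1
7. ~p1, w1
8. p3, w1
9. (p3 -> p1) | p1, w2
10. p1, w2
Accessibility: w0Rw1, w1Rw2

Satisfiable (open branch found)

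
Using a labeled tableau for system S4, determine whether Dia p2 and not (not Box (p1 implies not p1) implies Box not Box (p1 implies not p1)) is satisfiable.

1. Dia p2 and not (not Box (p1 implies not p1) implies Box not Box (p1 implies not p1)), u
2. Dia p2, u
3. not (not Box (p1 implies not p1) implies Box not Box (p1 implies not p1)), u
4. not Box (p1 implies not p1), u
5. not Box not Box (p1 implies not p1), u
6. p2, v
7. not (p1 implies not p1), w
8. p1, w
9. Box (p1 implies not p1), x
10. p1 implies not p1, x
11. not p1, x
Accessibility: uRu, uRv, uRw, uRx, vRv, wRw, xRx

Satisfiable (open branch found)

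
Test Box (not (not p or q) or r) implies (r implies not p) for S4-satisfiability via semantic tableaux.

1. Box (not (not p or q) or r) implies (r implies not p), 0
2. r implies not p, 0
3. not p, 0
Accessibility: 0R0

Satisfiable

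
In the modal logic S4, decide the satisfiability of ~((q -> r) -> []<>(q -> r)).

Satisfiable

1. ~((q -> r) -> []<>(q -> r)), u
2. q -> r, u
3. ~[]<>(q -> r), u
4. r, u
5. ~<>(q -> r), v
6. ~(q -> r), v
7. q, v
8. ~r, v
Accessibility: uRu, uRv, vRv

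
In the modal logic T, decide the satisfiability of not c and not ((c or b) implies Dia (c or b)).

1. not c and not ((c or b) implies Dia (c or b)), u
2. not c, u
3. not ((c or b) implies Dia (c or b)), u
4. c or b, u
5. not Dia (c or b), u
6. not (c or b), u
7. not b, u
8. b, u
Accessibility: uRu
Branch closes: b and not b both at u.
All branches of the tableau close; one closing branch shown above.

No, unsatisfiable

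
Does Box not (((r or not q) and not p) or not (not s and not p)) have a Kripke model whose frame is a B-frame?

1. Box not (((r or not q) and not p) or not (not s and not p)), 0
2. not (((r or not q) and not p) or not (not s and not p)), 0
3. not ((r or not q) and not p), 0
4. not s and not p, 0
5. not s, 0
6. not p, 0
7. not (r or not q), 0
8. not r, 0
9. q, 0
Accessibility: 0R0

Satisfiable (open branch found)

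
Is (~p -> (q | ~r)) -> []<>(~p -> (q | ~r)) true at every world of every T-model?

Invalid (countermodel exists)

Tableau for the negation ~((~p -> (q | ~r)) -> []<>(~p -> (q | ~r))):
1. ~((~p -> (q | ~r)) -> []<>(~p -> (q | ~r))), u
2. ~p -> (q | ~r), u
3. ~[]<>(~p -> (q | ~r)), u
4. q | ~r, u
5. ~r, u
6. ~<>(~p -> (q | ~r)), v
7. ~(~p -> (q | ~r)), v
8. ~p, v
9. ~(q | ~r), v
10. ~q, v
11. r, v
Accessibility: uRu, uRv, vRv
The negation has an open branch (countermodel exists).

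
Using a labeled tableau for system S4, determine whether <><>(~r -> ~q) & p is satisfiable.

1. <><>(~r -> ~q) & p, u
2. <><>(~r -> ~q), u
3. p, u
4. <>(~r -> ~q), v
5. ~r -> ~q, w
6. ~q, w
Accessibility: uRu, uRv, uRw, vRv, vRw, wRw

Yes, satisfiable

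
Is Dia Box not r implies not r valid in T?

Invalid (countermodel exists)

Tableau for the negation not (Dia Box not r implies not r):
1. not (Dia Box not r implies not r), 0
2. Dia Box not r, 0
3. r, 0
4. Box not r, 1
5. not r, 1
Accessibility: 0R0, 0R1, 1R1
The negation has an open branch (countermodel exists).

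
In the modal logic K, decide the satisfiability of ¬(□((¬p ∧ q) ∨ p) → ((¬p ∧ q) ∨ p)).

1. ¬(□((¬p ∧ q) ∨ p) → ((¬p ∧ q) ∨ p)), 0
2. □((¬p ∧ q) ∨ p), 0
3. ¬((¬p ∧ q) ∨ p), 0
4. ¬(¬p ∧ q), 0
5. ¬p, 0
6. ¬q, 0

Satisfiable (open branch found)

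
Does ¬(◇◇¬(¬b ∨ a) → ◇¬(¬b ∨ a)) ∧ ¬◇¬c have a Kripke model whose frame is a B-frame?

Yes, satisfiable

1. ¬(◇◇¬(¬b ∨ a) → ◇¬(¬b ∨ a)) ∧ ¬◇¬c, 0
2. ¬(◇◇¬(¬b ∨ a) → ◇¬(¬b ∨ a)), 0
3. ¬◇¬c, 0
4. ◇◇¬(¬b ∨ a), 0
5. ¬◇¬(¬b ∨ a), 0
6. c, 0
7. ¬b ∨ a, 0
8. a, 0
9. ◇¬(¬b ∨ a), 1
10. c, 1
11. ¬b ∨ a, 1
12. a, 1
13. ¬(¬b ∨ a), 2
14. b, 2
15. ¬a, 2
Accessibility: 0R0, 0R1, 1R0, 1R1, 1R2, 2R1, 2R2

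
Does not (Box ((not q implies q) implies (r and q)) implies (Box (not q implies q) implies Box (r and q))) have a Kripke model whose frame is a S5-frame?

1. not (Box ((not q implies q) implies (r and q)) implies (Box (not q implies q) implies Box (r and q))), u
2. Box ((not q implies q) implies (r and q)), u   [neg-implies-rule on 1]
3. not (Box (not q implies q) implies Box (r and q)), u   [neg-implies-rule on 1]
4. Box (not q implies q), u   [neg-implies-rule on 3]
5. not Box (r and q), u   [neg-implies-rule on 3]
6. (not q implies q) implies (r and q), u   [Box-rule on 2 via uRu]
7. not q implies q, u   [Box-rule on 4 via uRu]
8. r and q, u   [implies-rule on 6 (branches; this branch)]
9. r, u   [and-rule on 8]
10. q, u   [and-rule on 8]
11. not (r and q), v   [neg-Box-rule on 5: fresh world v, uRv]
12. (not q implies q) implies (r and q), v   [Box-rule on 2 via uRv]
13. not q implies q, v   [Box-rule on 4 via uRv]
14. not q, v   [neg-and-rule on 11 (branches; this branch)]
15. not (not q implies q), v   [implies-rule on 12 (branches; this branch)]
16. q, v   [implies-rule on 13 (branches; this branch)]
Accessibility: uRu, uRv, vRu, vRv
Branch closes: q and not q both at v.
Every branch closes; the branch above is one of them.

Unsatisfiable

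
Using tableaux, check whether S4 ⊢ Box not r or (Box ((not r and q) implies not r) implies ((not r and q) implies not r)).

Tableau for the negation not (Box not r or (Box ((not r and q) implies not r) implies ((not r and q) implies not r))):
1. not (Box not r or (Box ((not r and q) implies not r) implies ((not r and q) implies not r))), 0
2. not Box not r, 0
3. not (Box ((not r and q) implies not r) implies ((not r and q) implies not r)), 0
4. Box ((not r and q) implies not r), 0
5. not ((not r and q) implies not r), 0
6. not r and q, 0
7. r, 0
8. not r, 0
9. q, 0
Accessibility: 0R0
Branch closes: r and not r both at 0.
All branches of the negation close; one closing branch shown above.

Valid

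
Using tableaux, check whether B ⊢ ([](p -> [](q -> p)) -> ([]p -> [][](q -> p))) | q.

Yes, valid

Tableau for the negation ~(([](p -> [](q -> p)) -> ([]p -> [][](q -> p))) | q):
1. ~(([](p -> [](q -> p)) -> ([]p -> [][](q -> p))) | q), 0
2. ~([](p -> [](q -> p)) -> ([]p -> [][](q -> p))), 0
3. ~q, 0
4. [](p -> [](q -> p)), 0
5. ~([]p -> [][](q -> p)), 0
6. []p, 0
7. ~[][](q -> p), 0
8. p -> [](q -> p), 0
9. p, 0
10. [](q -> p), 0
11. q -> p, 0
12. ~[](q -> p), 1
13. p -> [](q -> p), 1
14. p, 1
15. q -> p, 1
16. [](q -> p), 1
17. ~(q -> p), 2
18. q, 2
19. ~p, 2
20. q -> p, 2
21. p, 2
Accessibility: 0R0, 0R1, 1R0, 1R1, 1R2, 2R1, 2R2
Branch closes: p and ~p both at 2.
All branches of the negation close; one closing branch shown above.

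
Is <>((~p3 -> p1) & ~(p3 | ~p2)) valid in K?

Not valid

Tableau for the negation ~<>((~p3 -> p1) & ~(p3 | ~p2)):
1. ~<>((~p3 -> p1) & ~(p3 | ~p2)), u
The negation has an open branch (countermodel exists).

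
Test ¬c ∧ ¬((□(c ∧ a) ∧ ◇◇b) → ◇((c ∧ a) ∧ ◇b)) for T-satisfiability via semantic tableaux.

Unsatisfiable

1. ¬c ∧ ¬((□(c ∧ a) ∧ ◇◇b) → ◇((c ∧ a) ∧ ◇b)), w0
2. ¬c, w0
3. ¬((□(c ∧ a) ∧ ◇◇b) → ◇((c ∧ a) ∧ ◇b)), w0
4. □(c ∧ a) ∧ ◇◇b, w0
5. ¬◇((c ∧ a) ∧ ◇b), w0
6. □(c ∧ a), w0
7. ◇◇b, w0
8. ¬((c ∧ a) ∧ ◇b), w0
9. c ∧ a, w0
10. c, w0
11. a, w0
Accessibility: w0Rw0
Branch closes: c and ¬c both at w0.
All branches of the tableau close; one closing branch shown above.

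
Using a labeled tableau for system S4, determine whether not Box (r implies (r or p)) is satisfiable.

1. not Box (r implies (r or p)), 0
2. not (r implies (r or p)), 1
3. r, 1
4. not (r or p), 1
5. not r, 1
6. not p, 1
Accessibility: 0R0, 0R1, 1R1
Branch closes: r and not r both at 1.
Every branch closes; the branch above is one of them.

Unsatisfiable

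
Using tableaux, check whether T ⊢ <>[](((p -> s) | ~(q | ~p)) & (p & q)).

Tableau for the negation ~<>[](((p -> s) | ~(q | ~p)) & (p & q)):
1. ~<>[](((p -> s) | ~(q | ~p)) & (p & q)), 0
2. ~[](((p -> s) | ~(q | ~p)) & (p & q)), 0
3. ~(((p -> s) | ~(q | ~p)) & (p & q)), 1
4. ~[](((p -> s) | ~(q | ~p)) & (p & q)), 1
5. ~(p & q), 1
6. ~q, 1
7. ~(((p -> s) | ~(q | ~p)) & (p & q)), 2
8. ~(p & q), 2
9. ~q, 2
Accessibility: 0R0, 0R1, 1R1, 1R2, 2R2
The negation has an open branch (countermodel exists).

No, not valid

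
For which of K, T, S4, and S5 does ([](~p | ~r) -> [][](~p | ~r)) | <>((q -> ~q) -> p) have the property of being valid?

S4, S5

T-tableau for the negation ~(([](~p | ~r) -> [][](~p | ~r)) | <>((q -> ~q) -> p)):
1. ~(([](~p | ~r) -> [][](~p | ~r)) | <>((q -> ~q) -> p)), 0
2. ~([](~p | ~r) -> [][](~p | ~r)), 0
3. ~<>((q -> ~q) -> p), 0
4. [](~p | ~r), 0
5. ~[][](~p | ~r), 0
6. ~((q -> ~q) -> p), 0
7. q -> ~q, 0
8. ~p, 0
9. ~p | ~r, 0
10. ~q, 0
11. ~r, 0
12. ~[](~p | ~r), 1
13. ~((q -> ~q) -> p), 1
14. q -> ~q, 1
15. ~p, 1
16. ~p | ~r, 1
17. ~q, 1
18. ~r, 1
19. ~(~p | ~r), 2
20. p, 2
21. r, 2
Accessibility: 0R0, 0R1, 1R1, 1R2, 2R2
Complete open branch: countermodel on a T-frame, so not valid in T, nor in K (the same frame is also a K-frame).
S4-tableau for the negation ~(([](~p | ~r) -> [][](~p | ~r)) | <>((q -> ~q) -> p)):
1. ~(([](~p | ~r) -> [][](~p | ~r)) | <>((q -> ~q) -> p)), 0
2. ~([](~p | ~r) -> [][](~p | ~r)), 0
3. ~<>((q -> ~q) -> p), 0
4. [](~p | ~r), 0
5. ~[][](~p | ~r), 0
6. ~((q -> ~q) -> p), 0
7. q -> ~q, 0
8. ~p, 0
9. ~p | ~r, 0
10. ~q, 0
11. ~r, 0
12. ~[](~p | ~r), 1
13. ~((q -> ~q) -> p), 1
14. q -> ~q, 1
15. ~p, 1
16. ~p | ~r, 1
17. ~q, 1
18. ~r, 1
19. ~(~p | ~r), 2
20. p, 2
21. r, 2
22. ~((q -> ~q) -> p), 2
23. q -> ~q, 2
24. ~p, 2
Accessibility: 0R0, 0R1, 0R2, 1R1, 1R2, 2R2
Branch closes: p and ~p both at 2.
Every branch closes (one shown): valid in S4, hence also in S5 (every theorem of S4 is a theorem of S5).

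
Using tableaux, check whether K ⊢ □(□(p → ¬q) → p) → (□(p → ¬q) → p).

Tableau for the negation ¬(□(□(p → ¬q) → p) → (□(p → ¬q) → p)):
1. ¬(□(□(p → ¬q) → p) → (□(p → ¬q) → p)), u
2. □(□(p → ¬q) → p), u
3. ¬(□(p → ¬q) → p), u
4. □(p → ¬q), u
5. ¬p, u
The negation has an open branch (countermodel exists).

Invalid (countermodel exists)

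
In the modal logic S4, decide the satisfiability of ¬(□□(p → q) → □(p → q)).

Unsatisfiable

1. ¬(□□(p → q) → □(p → q)), u
2. □□(p → q), u   [¬→-rule on 1]
3. ¬□(p → q), u   [¬→-rule on 1]
4. □(p → q), u   [□-rule on 2 via uRu]
5. p → q, u   [□-rule on 4 via uRu]
6. q, u   [→-rule on 5 (branches; this branch)]
7. ¬(p → q), v   [¬□-rule on 3: fresh world v, uRv]
8. p, v   [¬→-rule on 7]
9. ¬q, v   [¬→-rule on 7]
10. □(p → q), v   [□-rule on 2 via uRv]
11. p → q, v   [□-rule on 4 via uRv]
12. q, v   [→-rule on 11 (branches; this branch)]
Accessibility: uRu, uRv, vRv
Branch closes: q and ¬q both at v.
Every branch closes; the branch above is one of them.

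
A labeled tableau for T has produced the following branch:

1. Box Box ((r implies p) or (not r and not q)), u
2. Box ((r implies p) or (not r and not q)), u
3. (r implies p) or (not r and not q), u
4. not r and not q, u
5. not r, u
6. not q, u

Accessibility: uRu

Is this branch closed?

No, open

No world carries both an atom and its negation.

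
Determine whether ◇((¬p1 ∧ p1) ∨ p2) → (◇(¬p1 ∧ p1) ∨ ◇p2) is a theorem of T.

Tableau for the negation ¬(◇((¬p1 ∧ p1) ∨ p2) → (◇(¬p1 ∧ p1) ∨ ◇p2)):
1. ¬(◇((¬p1 ∧ p1) ∨ p2) → (◇(¬p1 ∧ p1) ∨ ◇p2)), 0
2. ◇((¬p1 ∧ p1) ∨ p2), 0
3. ¬(◇(¬p1 ∧ p1) ∨ ◇p2), 0
4. ¬◇(¬p1 ∧ p1), 0
5. ¬◇p2, 0
6. ¬(¬p1 ∧ p1), 0
7. ¬p2, 0
8. ¬p1, 0
9. (¬p1 ∧ p1) ∨ p2, 1
10. ¬(¬p1 ∧ p1), 1
11. ¬p2, 1
12. ¬p1 ∧ p1, 1
13. ¬p1, 1
14. p1, 1
Accessibility: 0R0, 0R1, 1R1
Branch closes: p1 and ¬p1 both at 1.
All branches of the negation close; one closing branch shown above.

Valid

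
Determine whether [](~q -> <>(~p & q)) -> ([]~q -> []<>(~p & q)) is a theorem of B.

Yes, valid

Tableau for the negation ~([](~q -> <>(~p & q)) -> ([]~q -> []<>(~p & q))):
1. ~([](~q -> <>(~p & q)) -> ([]~q -> []<>(~p & q))), u
2. [](~q -> <>(~p & q)), u
3. ~([]~q -> []<>(~p & q)), u
4. []~q, u
5. ~[]<>(~p & q), u
6. ~q -> <>(~p & q), u
7. ~q, u
8. <>(~p & q), u
9. ~<>(~p & q), v
10. ~q -> <>(~p & q), v
11. ~q, v
12. ~(~p & q), u
13. ~(~p & q), v
14. <>(~p & q), v
15. ~p & q, w
16. ~p, w
17. q, w
18. ~q -> <>(~p & q), w
19. ~q, w
Accessibility: uRu, uRv, uRw, vRu, vRv, wRu, wRw
Branch closes: q and ~q both at w.
Every branch of the negation's tableau closes; the branch above is one of them.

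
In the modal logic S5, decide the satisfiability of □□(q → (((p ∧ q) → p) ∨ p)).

Satisfiable (open branch found)

1. □□(q → (((p ∧ q) → p) ∨ p)), w0
2. □(q → (((p ∧ q) → p) ∨ p)), w0   [□-rule on 1 via w0Rw0]
3. q → (((p ∧ q) → p) ∨ p), w0   [□-rule on 2 via w0Rw0]
4. ((p ∧ q) → p) ∨ p, w0   [→-rule on 3 (branches; this branch)]
5. p, w0   [∨-rule on 4 (branches; this branch)]
Accessibility: w0Rw0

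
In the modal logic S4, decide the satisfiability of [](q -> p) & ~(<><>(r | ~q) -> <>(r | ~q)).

1. [](q -> p) & ~(<><>(r | ~q) -> <>(r | ~q)), u
2. [](q -> p), u   [&-rule on 1]
3. ~(<><>(r | ~q) -> <>(r | ~q)), u   [&-rule on 1]
4. <><>(r | ~q), u   [~->-rule on 3]
5. ~<>(r | ~q), u   [~->-rule on 3]
6. q -> p, u   [[]-rule on 2 via uRu]
7. ~(r | ~q), u   [~<>-rule on 5 via uRu]
8. ~r, u   [~|-rule on 7]
9. q, u   [~|-rule on 7]
10. p, u   [->-rule on 6 (branches; this branch)]
11. <>(r | ~q), v   [<>-rule on 4: fresh world v, uRv]
12. q -> p, v   [[]-rule on 2 via uRv]
13. ~(r | ~q), v   [~<>-rule on 5 via uRv]
14. ~r, v   [~|-rule on 13]
15. q, v   [~|-rule on 13]
16. p, v   [->-rule on 12 (branches; this branch)]
17. r | ~q, w   [<>-rule on 11: fresh world w, vRw]
18. q -> p, w   [[]-rule on 2 via uRw]
19. ~(r | ~q), w   [~<>-rule on 5 via uRw]
20. ~r, w   [~|-rule on 19]
21. q, w   [~|-rule on 19]
22. ~q, w   [|-rule on 17 (branches; this branch)]
Accessibility: uRu, uRv, uRw, vRv, vRw, wRw
Branch closes: q and ~q both at w.
(One branch shown.) All branches close.

Unsatisfiable (every branch closes)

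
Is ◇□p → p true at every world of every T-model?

Tableau for the negation ¬(◇□p → p):
1. ¬(◇□p → p), u
2. ◇□p, u   [¬→-rule on 1]
3. ¬p, u   [¬→-rule on 1]
4. □p, v   [◇-rule on 2: fresh world v, uRv]
5. p, v   [□-rule on 4 via vRv]
Accessibility: uRu, uRv, vRv
The negation has an open branch (countermodel exists).

Not valid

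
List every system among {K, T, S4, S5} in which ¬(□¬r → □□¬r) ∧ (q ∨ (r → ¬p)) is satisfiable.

K, T

T-tableau for the formula:
1. ¬(□¬r → □□¬r) ∧ (q ∨ (r → ¬p)), 0
2. ¬(□¬r → □□¬r), 0   [∧-rule on 1]
3. q ∨ (r → ¬p), 0   [∧-rule on 1]
4. □¬r, 0   [¬→-rule on 2]
5. ¬□□¬r, 0   [¬→-rule on 2]
6. ¬r, 0   [□-rule on 4 via 0R0]
7. r → ¬p, 0   [∨-rule on 3 (branches; this branch)]
8. ¬p, 0   [→-rule on 7 (branches; this branch)]
9. ¬□¬r, 1   [¬□-rule on 5: fresh world 1, 0R1]
10. ¬r, 1   [□-rule on 4 via 0R1]
11. r, 2   [¬□-rule on 9: fresh world 2, 1R2]
Accessibility: 0R0, 0R1, 1R1, 1R2, 2R2
Complete open branch: satisfiable in T, hence also in K (this T-model is also a K-model).
S4-tableau for the formula:
1. ¬(□¬r → □□¬r) ∧ (q ∨ (r → ¬p)), 0
2. ¬(□¬r → □□¬r), 0   [∧-rule on 1]
3. q ∨ (r → ¬p), 0   [∧-rule on 1]
4. □¬r, 0   [¬→-rule on 2]
5. ¬□□¬r, 0   [¬→-rule on 2]
6. ¬r, 0   [□-rule on 4 via 0R0]
7. r → ¬p, 0   [∨-rule on 3 (branches; this branch)]
8. ¬p, 0   [→-rule on 7 (branches; this branch)]
9. ¬□¬r, 1   [¬□-rule on 5: fresh world 1, 0R1]
10. ¬r, 1   [□-rule on 4 via 0R1]
11. r, 2   [¬□-rule on 9: fresh world 2, 1R2]
12. ¬r, 2   [□-rule on 4 via 0R2]
Accessibility: 0R0, 0R1, 0R2, 1R1, 1R2, 2R2
Branch closes: r and ¬r both at 2.
Every branch closes (one shown): unsatisfiable in S4, hence also in S5 (every S5-frame is an S4-frame).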